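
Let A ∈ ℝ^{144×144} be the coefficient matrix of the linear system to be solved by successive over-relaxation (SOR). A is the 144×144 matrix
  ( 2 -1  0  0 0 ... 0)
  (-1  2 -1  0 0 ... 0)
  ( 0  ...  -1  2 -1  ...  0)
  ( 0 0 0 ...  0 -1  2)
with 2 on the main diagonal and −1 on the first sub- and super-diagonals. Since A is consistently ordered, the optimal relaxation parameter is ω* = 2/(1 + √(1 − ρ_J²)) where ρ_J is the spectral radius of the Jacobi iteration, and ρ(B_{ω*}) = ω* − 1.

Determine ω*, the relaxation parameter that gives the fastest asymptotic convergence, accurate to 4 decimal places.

ω* = 1.9576

½·tridiag(1,0,1) at n=144: λ_k = cos(kπ/145); max |λ| at k=1 ⇒ ρ_J = cos(π/145) ≈ 0.9998.
1 − cos²(π/145) = sin²(π/145) ⇒ √(1−ρ_J²) = sin(π/145) = 0.02166.
[ω*] 2 ÷ (1 + 0.02166) = 2 ÷ 1.02166 = 1.9576.
At ω = 1.9576 every |λ(B_ω)| = ω−1, so ρ_SOR = 0.9576.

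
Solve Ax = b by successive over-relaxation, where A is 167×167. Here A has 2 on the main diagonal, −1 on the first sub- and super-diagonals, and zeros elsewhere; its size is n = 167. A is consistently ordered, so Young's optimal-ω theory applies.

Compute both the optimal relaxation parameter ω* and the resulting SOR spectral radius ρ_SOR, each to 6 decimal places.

spectrum of D⁻¹(L+U) = {cos(kπ/168) : 1≤k≤167}; ρ_J = cos(π/168) = 0.999825.
√(1−ρ_J²) simplifies to sin(π/168) = 0.0186989.
ω* = 2/(1+0.0186989) = 1.963289
ρ_SOR = ω* − 1 = 1.963289 − 1 = 0.963289.

ω* = 1.963289, ρ_SOR = 0.963289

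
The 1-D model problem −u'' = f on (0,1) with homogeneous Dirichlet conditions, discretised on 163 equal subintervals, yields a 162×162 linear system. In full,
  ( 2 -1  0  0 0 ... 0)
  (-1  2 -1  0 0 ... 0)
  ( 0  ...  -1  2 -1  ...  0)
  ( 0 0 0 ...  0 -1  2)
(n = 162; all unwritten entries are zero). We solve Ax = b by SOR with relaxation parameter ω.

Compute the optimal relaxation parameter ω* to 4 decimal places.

With n=162, ρ(Jacobi) = cos(π/163) = 0.9998.
root = sin(π/163) = 0.01927  (since 1−cos² = sin²).
ω* = 2 / (1 + 0.01927) = 2 / 1.01927 ≈ 1.9622.
ρ_SOR = ω* − 1 = 1.9622 − 1 = 0.9622.

ω* = 1.9622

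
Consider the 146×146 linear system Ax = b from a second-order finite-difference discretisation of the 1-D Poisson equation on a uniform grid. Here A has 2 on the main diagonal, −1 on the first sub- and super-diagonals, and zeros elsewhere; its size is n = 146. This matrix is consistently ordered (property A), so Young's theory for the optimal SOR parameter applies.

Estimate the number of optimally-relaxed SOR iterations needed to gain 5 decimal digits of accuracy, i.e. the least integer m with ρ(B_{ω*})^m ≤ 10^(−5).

With n=146, ρ(Jacobi) = cos(π/147) = 0.9997716.
1 − cos²(π/147) = sin²(π/147) ⇒ √(1−ρ_J²) = sin(π/147) = 0.0213698.
Then 2/(1+√(1−ρ_J²)) = 2/(1+0.0213698); ω* = 2/1.0213698 = 1.9581546.
Hence ρ(B_{ω*}) = 1.9581546 − 1 = 0.9581546.
(0.9581546)^m ≤ 10^{−5}  ⇒  m·ln(0.9581546) ≤ −5·ln10  ⇒  m ≥ 269.332  ⇒  m = 270

m = 270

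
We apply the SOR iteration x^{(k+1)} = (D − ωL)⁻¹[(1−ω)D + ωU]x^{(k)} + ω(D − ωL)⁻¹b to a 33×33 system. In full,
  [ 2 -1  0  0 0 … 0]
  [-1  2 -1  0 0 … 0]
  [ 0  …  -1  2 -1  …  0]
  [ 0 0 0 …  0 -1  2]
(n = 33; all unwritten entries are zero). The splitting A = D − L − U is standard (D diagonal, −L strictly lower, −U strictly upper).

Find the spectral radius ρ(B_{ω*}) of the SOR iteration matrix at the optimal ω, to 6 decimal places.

ρ_SOR = 0.831052

spectrum of D⁻¹(L+U) = {cos(kπ/34) : 1≤k≤33}; ρ_J = cos(π/34) = 0.995734.
√(1−ρ_J²) = |sin(π/34)| = 0.0922684
Young: ω* = 2/(1+√(1−ρ_J²)) = 2/(1+0.0922684) = 2/1.0922684 = 1.831052.
and ρ(B_{ω*}) = 1.831052 − 1 = 0.831052.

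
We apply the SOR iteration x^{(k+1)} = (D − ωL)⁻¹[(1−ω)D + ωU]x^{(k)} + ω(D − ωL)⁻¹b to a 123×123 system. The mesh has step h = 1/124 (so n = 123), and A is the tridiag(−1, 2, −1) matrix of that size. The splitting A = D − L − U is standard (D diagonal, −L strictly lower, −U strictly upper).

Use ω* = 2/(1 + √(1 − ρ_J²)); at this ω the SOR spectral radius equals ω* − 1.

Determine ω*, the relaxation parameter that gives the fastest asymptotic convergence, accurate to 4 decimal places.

ρ_J = max_k |cos(kπ/124)| = cos(π/124) = 0.9997
√(1−ρ_J²) = |sin(π/124)| = 0.02533
Then 2/(1+√(1−ρ_J²)) = 2/(1+0.02533); ω* = 2/1.02533 = 1.9506.
At ω = 1.9506 every |λ(B_ω)| = ω−1, so ρ_SOR = 0.9506.

ω* = 1.9506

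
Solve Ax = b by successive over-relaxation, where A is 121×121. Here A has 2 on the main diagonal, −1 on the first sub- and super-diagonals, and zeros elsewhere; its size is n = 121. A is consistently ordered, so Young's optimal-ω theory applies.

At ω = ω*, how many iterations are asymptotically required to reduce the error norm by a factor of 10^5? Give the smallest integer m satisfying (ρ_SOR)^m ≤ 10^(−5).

ρ_J = max_k |cos(kπ/122)| = cos(π/122) = 0.9996685
1 − cos²(π/122) = sin²(π/122) ⇒ √(1−ρ_J²) = sin(π/122) = 0.0257479.
ω* = 2 / (1 + 0.0257479) = 2 / 1.0257479 ≈ 1.9497968.
At ω = 1.9497968 every |λ(B_ω)| = ω−1, so ρ_SOR = 0.9497968.
m ≥ 5·ln10 / (−ln 0.9497968) = 223.520; smallest integer m = 224.

m = 224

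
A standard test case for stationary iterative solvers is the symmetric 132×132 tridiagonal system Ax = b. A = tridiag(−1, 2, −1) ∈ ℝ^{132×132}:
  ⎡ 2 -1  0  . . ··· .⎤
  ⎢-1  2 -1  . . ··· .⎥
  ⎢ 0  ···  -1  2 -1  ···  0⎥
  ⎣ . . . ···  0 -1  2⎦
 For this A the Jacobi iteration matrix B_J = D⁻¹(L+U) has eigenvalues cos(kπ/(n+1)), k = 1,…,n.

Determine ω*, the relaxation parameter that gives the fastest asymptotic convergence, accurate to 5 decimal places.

ω* = 1.95385

n=132: λ(B_J) = 1 − λ(A)/2 = cos(kπ/133); k=1 gives ρ_J = 0.99972.
√(1 − cos²(π/133)) = sin(π/133) ≈ 0.023619.
ω* = 2/(1 + 0.023619) = 2/1.023619 = 1.95385.
At ω = 1.95385 every |λ(B_ω)| = ω−1, so ρ_SOR = 0.95385.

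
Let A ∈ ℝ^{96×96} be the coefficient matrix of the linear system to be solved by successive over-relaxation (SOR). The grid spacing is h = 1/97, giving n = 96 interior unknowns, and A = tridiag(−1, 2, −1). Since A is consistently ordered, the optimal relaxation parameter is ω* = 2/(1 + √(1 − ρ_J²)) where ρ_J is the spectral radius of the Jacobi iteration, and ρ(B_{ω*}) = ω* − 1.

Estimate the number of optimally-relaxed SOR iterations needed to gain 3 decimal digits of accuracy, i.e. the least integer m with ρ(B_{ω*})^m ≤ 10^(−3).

m = 107

With n=96, ρ(Jacobi) = cos(π/97) = 0.9994756.
√(1−ρ_J²) simplifies to sin(π/97) = 0.0323819.
ω* = 2/(1 + 0.0323819) = 2/1.0323819 = 1.9372676.
[ρ_SOR] ω* − 1 = 0.9372676.
3·ln10 = 6.90776; −ln(0.9372676) = 0.0647864; m = ⌈6.90776/0.0647864⌉ = ⌈106.624⌉ = 107.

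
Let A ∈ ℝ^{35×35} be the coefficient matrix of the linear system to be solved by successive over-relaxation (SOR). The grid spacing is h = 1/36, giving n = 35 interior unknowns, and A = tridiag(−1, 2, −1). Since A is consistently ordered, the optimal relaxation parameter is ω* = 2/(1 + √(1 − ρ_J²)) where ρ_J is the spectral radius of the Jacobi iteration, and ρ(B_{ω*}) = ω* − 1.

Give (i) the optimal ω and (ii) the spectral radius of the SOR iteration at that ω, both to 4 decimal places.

ω* = 1.8397, ρ_SOR = 0.8397

B_J for the 35×35 system has eigenvalues cos(kπ/36); ρ_J = cos(π/36) = 0.9962.
√(1−ρ_J²) simplifies to sin(π/36) = 0.08716.
Then 2/(1+√(1−ρ_J²)) = 2/(1+0.08716); ω* = 2/1.08716 = 1.8397.
[ρ_SOR] ω* − 1 = 0.8397.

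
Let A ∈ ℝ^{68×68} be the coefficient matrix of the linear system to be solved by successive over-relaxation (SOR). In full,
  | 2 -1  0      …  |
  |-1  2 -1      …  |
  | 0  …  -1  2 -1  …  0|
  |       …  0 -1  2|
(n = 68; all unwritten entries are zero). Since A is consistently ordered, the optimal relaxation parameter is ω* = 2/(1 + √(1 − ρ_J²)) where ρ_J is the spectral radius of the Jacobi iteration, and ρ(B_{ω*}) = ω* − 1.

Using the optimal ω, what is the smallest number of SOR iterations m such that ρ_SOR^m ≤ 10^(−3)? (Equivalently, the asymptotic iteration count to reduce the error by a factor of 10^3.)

m = 76

With n=68, ρ(Jacobi) = cos(π/69) = 0.9989637.
root = sin(π/69) = 0.0455146  (since 1−cos² = sin²).
Young: ω* = 2/(1+√(1−ρ_J²)) = 2/(1+0.0455146) = 2/1.0455146 = 1.9129336.
and ρ(B_{ω*}) = 1.9129336 − 1 = 0.9129336.
(0.9129336)^m ≤ 10^{−3}  ⇒  m·ln(0.9129336) ≤ −3·ln10  ⇒  m ≥ 75.833  ⇒  m = 76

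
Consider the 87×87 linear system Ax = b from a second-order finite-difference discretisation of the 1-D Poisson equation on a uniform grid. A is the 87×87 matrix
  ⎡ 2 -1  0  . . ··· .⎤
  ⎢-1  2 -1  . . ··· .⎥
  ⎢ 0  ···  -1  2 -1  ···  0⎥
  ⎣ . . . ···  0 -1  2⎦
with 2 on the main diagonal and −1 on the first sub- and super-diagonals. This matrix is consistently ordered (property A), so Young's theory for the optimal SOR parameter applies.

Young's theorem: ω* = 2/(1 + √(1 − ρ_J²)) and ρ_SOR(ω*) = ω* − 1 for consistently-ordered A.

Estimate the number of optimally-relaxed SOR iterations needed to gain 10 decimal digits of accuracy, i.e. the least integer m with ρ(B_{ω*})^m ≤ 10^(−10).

ρ_J = max_k |cos(kπ/88)| = cos(π/88) = 0.9993628
1 − cos²(π/88) = sin²(π/88) ⇒ √(1−ρ_J²) = sin(π/88) = 0.0356923.
So ω* = 2/1.0356923 = 1.9310755 (Young).
At ω = 1.9310755 every |λ(B_ω)| = ω−1, so ρ_SOR = 0.9310755.
10·ln10 = 23.0259; −ln(0.9310755) = 0.0714149; m = ⌈23.0259/0.0714149⌉ = ⌈322.424⌉ = 323.

m = 323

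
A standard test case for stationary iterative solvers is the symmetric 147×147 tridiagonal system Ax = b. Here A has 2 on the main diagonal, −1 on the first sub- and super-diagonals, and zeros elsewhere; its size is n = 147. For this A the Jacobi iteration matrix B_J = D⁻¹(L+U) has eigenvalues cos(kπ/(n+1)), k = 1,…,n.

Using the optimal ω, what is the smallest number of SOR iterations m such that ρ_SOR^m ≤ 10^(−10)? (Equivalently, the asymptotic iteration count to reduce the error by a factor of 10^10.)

B_J for the 147×147 system has eigenvalues cos(kπ/148); ρ_J = cos(π/148) = 0.9997747.
√(1 − cos²(π/148)) = sin(π/148) ≈ 0.0212254.
So ω* = 2/1.0212254 = 1.9584315 (Young).
and ρ(B_{ω*}) = 1.9584315 − 1 = 0.9584315.
m ≥ 10·ln10 / (−ln 0.9584315) = 542.332; smallest integer m = 543.

m = 543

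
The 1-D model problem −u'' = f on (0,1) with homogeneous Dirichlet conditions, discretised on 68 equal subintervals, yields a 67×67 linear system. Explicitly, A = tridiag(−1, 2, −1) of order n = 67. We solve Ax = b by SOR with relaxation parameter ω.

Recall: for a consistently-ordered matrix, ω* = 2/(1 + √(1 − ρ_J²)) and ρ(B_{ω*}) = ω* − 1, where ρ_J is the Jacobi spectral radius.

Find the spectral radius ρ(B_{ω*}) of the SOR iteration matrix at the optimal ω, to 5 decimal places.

ρ_SOR = 0.91171

n=67: λ(B_J) = 1 − λ(A)/2 = cos(kπ/68); k=1 gives ρ_J = 0.99893.
√(1−ρ_J²) = |sin(π/68)| = 0.046183
Young: ω* = 2/(1+√(1−ρ_J²)) = 2/(1+0.046183) = 2/1.046183 = 1.91171.
At ω = 1.91171 every |λ(B_ω)| = ω−1, so ρ_SOR = 0.91171.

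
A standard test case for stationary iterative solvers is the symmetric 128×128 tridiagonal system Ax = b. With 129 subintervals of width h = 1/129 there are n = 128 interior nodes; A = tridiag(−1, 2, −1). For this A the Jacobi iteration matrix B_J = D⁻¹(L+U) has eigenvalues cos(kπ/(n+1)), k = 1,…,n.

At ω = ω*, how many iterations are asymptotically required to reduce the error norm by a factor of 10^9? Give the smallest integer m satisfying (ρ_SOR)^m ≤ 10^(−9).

n=128: λ(B_J) = 1 − λ(A)/2 = cos(kπ/129); k=1 gives ρ_J = 0.9997035.
√(1−ρ_J²) simplifies to sin(π/129) = 0.0243510.
[ω*] 2 ÷ (1 + 0.0243510) = 2 ÷ 1.0243510 = 1.9524558.
and ρ(B_{ω*}) = 1.9524558 − 1 = 0.9524558.
ρ_SOR^m ≤ 10^(−9) ⇔ m ≥ 9·ln10/(−ln 0.9524558) = 20.7233/0.0487116 = 425.428; m = ⌈425.428⌉ = 426.

m = 426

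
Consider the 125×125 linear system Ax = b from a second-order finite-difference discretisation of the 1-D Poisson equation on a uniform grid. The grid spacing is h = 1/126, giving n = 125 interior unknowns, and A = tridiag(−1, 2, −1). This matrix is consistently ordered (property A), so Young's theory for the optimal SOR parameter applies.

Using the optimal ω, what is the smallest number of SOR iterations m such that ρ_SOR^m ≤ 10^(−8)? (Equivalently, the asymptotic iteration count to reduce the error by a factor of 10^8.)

m = 370

½·tridiag(1,0,1) at n=125: λ_k = cos(kπ/126); max |λ| at k=1 ⇒ ρ_J = cos(π/126) ≈ 0.9996892.
√(1−ρ_J²) simplifies to sin(π/126) = 0.0249307.
ω* = 2/(1+0.0249307) = 1.9513514
[ρ_SOR] ω* − 1 = 0.9513514.
(0.9513514)^m ≤ 10^{−8}  ⇒  m·ln(0.9513514) ≤ −8·ln10  ⇒  m ≥ 369.361  ⇒  m = 370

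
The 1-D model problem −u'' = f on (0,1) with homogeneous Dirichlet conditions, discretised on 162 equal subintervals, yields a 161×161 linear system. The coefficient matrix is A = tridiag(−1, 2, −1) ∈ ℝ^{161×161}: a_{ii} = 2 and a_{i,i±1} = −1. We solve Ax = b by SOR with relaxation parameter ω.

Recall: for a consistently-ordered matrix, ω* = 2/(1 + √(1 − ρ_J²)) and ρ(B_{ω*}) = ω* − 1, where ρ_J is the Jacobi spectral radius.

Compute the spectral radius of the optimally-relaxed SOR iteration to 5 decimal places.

½·tridiag(1,0,1) at n=161: λ_k = cos(kπ/162); max |λ| at k=1 ⇒ ρ_J = cos(π/162) ≈ 0.99981.
√(1−ρ_J²) = |sin(π/162)| = 0.019391
Then 2/(1+√(1−ρ_J²)) = 2/(1+0.019391); ω* = 2/1.019391 = 1.96196.
ρ(B_{ω*}) = ω*−1 = 0.96196

ρ_SOR = 0.96196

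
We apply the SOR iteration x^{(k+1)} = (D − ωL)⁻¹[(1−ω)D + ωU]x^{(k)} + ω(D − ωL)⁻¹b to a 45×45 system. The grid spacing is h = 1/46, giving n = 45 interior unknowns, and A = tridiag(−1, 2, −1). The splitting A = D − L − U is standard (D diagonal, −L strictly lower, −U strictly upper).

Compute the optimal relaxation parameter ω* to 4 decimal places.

n=45: λ(B_J) = 1 − λ(A)/2 = cos(kπ/46); k=1 gives ρ_J = 0.9977.
√(1 − cos²(π/46)) = sin(π/46) ≈ 0.06824.
Young: ω* = 2/(1+√(1−ρ_J²)) = 2/(1+0.06824) = 2/1.06824 = 1.8722.
[ρ_SOR] ω* − 1 = 0.8722.

ω* = 1.8722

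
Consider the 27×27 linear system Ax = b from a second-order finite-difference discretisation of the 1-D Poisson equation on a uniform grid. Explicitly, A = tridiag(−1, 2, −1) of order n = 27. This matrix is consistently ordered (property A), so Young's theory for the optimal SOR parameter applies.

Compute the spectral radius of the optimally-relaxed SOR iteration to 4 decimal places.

B_J for the 27×27 system has eigenvalues cos(kπ/28); ρ_J = cos(π/28) = 0.9937.
√(1 − cos²(π/28)) = sin(π/28) ≈ 0.11196.
ω* = 2/(1 + 0.11196) = 2/1.11196 = 1.7986.
ρ_SOR = ω* − 1 = 1.7986 − 1 = 0.7986.

ρ_SOR = 0.7986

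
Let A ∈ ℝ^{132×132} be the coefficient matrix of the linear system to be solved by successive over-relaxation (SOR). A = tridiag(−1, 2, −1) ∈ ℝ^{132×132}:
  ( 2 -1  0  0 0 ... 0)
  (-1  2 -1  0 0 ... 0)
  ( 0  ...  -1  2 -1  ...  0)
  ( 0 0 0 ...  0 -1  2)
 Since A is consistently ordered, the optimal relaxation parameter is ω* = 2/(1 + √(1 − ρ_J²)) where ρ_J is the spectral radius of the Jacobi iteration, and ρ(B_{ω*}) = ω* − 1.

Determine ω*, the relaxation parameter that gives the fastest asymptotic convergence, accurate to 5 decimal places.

B_J for the 132×132 system has eigenvalues cos(kπ/133); ρ_J = cos(π/133) = 0.99972.
1 − cos²(π/133) = sin²(π/133) ⇒ √(1−ρ_J²) = sin(π/133) = 0.023619.
Then 2/(1+√(1−ρ_J²)) = 2/(1+0.023619); ω* = 2/1.023619 = 1.95385.
Hence ρ(B_{ω*}) = 1.95385 − 1 = 0.95385.

ω* = 1.95385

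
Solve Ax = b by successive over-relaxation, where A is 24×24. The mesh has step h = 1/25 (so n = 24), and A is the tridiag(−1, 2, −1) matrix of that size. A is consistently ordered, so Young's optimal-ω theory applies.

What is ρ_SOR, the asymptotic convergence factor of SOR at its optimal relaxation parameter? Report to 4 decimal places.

ρ_SOR = 0.7773

B_J for the 24×24 system has eigenvalues cos(kπ/25); ρ_J = cos(π/25) = 0.9921.
√(1−ρ_J²) simplifies to sin(π/25) = 0.12533.
ω* = 2/(1+0.12533) = 1.7773
ρ_SOR = ω* − 1 = 1.7773 − 1 = 0.7773.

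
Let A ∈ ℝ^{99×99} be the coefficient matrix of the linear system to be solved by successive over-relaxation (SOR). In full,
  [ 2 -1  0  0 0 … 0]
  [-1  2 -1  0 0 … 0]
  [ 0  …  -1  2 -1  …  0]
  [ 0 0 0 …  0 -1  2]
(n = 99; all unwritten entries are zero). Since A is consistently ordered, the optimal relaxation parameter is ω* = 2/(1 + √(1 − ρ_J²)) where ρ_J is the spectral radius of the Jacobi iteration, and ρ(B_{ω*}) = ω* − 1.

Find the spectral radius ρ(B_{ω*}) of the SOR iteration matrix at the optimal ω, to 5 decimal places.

ρ_J = max_k |cos(kπ/100)| = cos(π/100) = 0.99951
root = sin(π/100) = 0.031411  (since 1−cos² = sin²).
So ω* = 2/1.031411 = 1.93909 (Young).
ρ_SOR = ω* − 1 ≈ 0.93909.

ρ_SOR = 0.93909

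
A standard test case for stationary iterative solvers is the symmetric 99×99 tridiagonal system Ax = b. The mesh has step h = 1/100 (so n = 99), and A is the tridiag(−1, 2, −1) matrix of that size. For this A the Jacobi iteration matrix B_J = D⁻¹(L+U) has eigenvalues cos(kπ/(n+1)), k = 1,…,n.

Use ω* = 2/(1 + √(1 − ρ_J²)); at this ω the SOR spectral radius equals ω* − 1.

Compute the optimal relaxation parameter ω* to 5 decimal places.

ω* = 1.93909

With n=99, ρ(Jacobi) = cos(π/100) = 0.99951.
√(1−ρ_J²) = |sin(π/100)| = 0.031411
[ω*] 2 ÷ (1 + 0.031411) = 2 ÷ 1.031411 = 1.93909.
ρ_SOR = ω* − 1 = 1.93909 − 1 = 0.93909.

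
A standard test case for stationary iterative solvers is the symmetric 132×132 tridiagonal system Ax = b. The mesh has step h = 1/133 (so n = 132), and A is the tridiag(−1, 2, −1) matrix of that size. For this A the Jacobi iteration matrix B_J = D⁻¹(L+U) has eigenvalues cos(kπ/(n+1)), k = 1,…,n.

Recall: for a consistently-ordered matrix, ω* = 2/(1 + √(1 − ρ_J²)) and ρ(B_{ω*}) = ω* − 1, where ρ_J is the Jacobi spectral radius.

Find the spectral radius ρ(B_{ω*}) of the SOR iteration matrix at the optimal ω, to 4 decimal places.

n=132: λ(B_J) = 1 − λ(A)/2 = cos(kπ/133); k=1 gives ρ_J = 0.9997.
√(1−ρ_J²) = |sin(π/133)| = 0.02362
Young: ω* = 2/(1+√(1−ρ_J²)) = 2/(1+0.02362) = 2/1.02362 = 1.9539.
and ρ(B_{ω*}) = 1.9539 − 1 = 0.9539.

ρ_SOR = 0.9539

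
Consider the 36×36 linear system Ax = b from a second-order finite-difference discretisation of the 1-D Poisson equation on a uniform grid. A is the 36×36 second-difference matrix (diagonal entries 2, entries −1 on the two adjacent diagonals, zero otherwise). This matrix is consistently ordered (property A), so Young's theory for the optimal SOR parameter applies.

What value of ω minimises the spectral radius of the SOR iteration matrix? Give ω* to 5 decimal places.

ρ_J = max_k |cos(kπ/37)| = cos(π/37) = 0.99640
√(1 − cos²(π/37)) = sin(π/37) ≈ 0.084806.
So ω* = 2/1.084806 = 1.84365 (Young).
and ρ(B_{ω*}) = 1.84365 − 1 = 0.84365.

ω* = 1.84365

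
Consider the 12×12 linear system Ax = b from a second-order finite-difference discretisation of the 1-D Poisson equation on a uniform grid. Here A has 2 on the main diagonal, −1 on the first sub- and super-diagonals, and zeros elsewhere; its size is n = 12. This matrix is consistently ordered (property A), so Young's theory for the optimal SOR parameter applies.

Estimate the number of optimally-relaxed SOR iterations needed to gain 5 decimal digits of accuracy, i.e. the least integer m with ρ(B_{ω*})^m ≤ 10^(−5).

m = 24

n=12: λ(B_J) = 1 − λ(A)/2 = cos(kπ/13); k=1 gives ρ_J = 0.9709418.
root = sin(π/13) = 0.2393157  (since 1−cos² = sin²).
ω* = 2/(1+0.2393157) = 1.6137938
ρ_SOR = ω* − 1 = 1.6137938 − 1 = 0.6137938.
5·ln10 = 11.5129; −ln(0.6137938) = 0.488096; m = ⌈11.5129/0.488096⌉ = ⌈23.587⌉ = 24.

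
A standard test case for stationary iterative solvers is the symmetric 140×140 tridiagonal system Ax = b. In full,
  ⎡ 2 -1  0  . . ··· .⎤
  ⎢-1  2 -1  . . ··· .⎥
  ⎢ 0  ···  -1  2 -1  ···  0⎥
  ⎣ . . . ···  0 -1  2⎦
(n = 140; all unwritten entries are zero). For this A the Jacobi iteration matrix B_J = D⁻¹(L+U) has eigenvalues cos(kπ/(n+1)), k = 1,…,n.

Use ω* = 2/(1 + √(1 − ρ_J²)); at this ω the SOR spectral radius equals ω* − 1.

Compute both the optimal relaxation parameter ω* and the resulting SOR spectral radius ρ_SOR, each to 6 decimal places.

With n=140, ρ(Jacobi) = cos(π/141) = 0.999752.
√(1−ρ_J²) = |sin(π/141)| = 0.0222790
[ω*] 2 ÷ (1 + 0.0222790) = 2 ÷ 1.0222790 = 1.956413.
and ρ(B_{ω*}) = 1.956413 − 1 = 0.956413.

ω* = 1.956413, ρ_SOR = 0.956413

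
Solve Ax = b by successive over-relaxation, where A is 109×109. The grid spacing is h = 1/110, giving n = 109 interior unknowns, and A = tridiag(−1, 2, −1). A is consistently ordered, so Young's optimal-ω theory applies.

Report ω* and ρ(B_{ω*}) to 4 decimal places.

ω* = 1.9445, ρ_SOR = 0.9445

With n=109, ρ(Jacobi) = cos(π/110) = 0.9996.
1 − cos²(π/110) = sin²(π/110) ⇒ √(1−ρ_J²) = sin(π/110) = 0.02856.
[ω*] 2 ÷ (1 + 0.02856) = 2 ÷ 1.02856 = 1.9445.
At ω = 1.9445 every |λ(B_ω)| = ω−1, so ρ_SOR = 0.9445.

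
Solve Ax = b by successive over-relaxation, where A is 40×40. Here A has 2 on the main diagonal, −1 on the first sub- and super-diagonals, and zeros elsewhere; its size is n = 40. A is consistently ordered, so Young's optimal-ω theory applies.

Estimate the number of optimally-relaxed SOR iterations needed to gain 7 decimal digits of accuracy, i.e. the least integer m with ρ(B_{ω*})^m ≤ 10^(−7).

½·tridiag(1,0,1) at n=40: λ_k = cos(kπ/41); max |λ| at k=1 ⇒ ρ_J = cos(π/41) ≈ 0.9970658.
root = sin(π/41) = 0.0765493  (since 1−cos² = sin²).
Young: ω* = 2/(1+√(1−ρ_J²)) = 2/(1+0.0765493) = 2/1.0765493 = 1.8577877.
ρ_SOR = ω* − 1 = 1.8577877 − 1 = 0.8577877.
(0.8577877)^m ≤ 10^{−7}  ⇒  m·ln(0.8577877) ≤ −7·ln10  ⇒  m ≥ 105.073  ⇒  m = 106

m = 106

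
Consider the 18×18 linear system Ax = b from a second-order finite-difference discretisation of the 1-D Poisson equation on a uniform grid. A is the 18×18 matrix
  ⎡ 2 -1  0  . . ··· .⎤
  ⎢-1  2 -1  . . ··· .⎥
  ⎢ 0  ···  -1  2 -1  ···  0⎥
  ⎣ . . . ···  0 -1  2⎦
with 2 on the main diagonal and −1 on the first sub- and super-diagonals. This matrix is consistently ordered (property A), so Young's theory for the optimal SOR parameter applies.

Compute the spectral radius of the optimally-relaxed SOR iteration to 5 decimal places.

[ρ_J] n=18: ρ(B_J) = cos(π/(n+1)) = cos(π/19) = 0.98636.
√(1−ρ_J²) simplifies to sin(π/19) = 0.164595.
Young: ω* = 2/(1+√(1−ρ_J²)) = 2/(1+0.164595) = 2/1.164595 = 1.71734.
At ω = 1.71734 every |λ(B_ω)| = ω−1, so ρ_SOR = 0.71734.

ρ_SOR = 0.71734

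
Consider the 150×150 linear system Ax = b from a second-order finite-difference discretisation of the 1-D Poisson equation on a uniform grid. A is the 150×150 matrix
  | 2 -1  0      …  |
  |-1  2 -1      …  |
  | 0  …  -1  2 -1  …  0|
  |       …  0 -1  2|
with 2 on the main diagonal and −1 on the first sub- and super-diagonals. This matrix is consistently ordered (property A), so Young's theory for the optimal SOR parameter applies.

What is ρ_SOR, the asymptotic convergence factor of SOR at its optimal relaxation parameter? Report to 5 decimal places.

spectrum of D⁻¹(L+U) = {cos(kπ/151) : 1≤k≤150}; ρ_J = cos(π/151) = 0.99978.
√(1−ρ_J²) simplifies to sin(π/151) = 0.020804.
So ω* = 2/1.020804 = 1.95924 (Young).
At ω = 1.95924 every |λ(B_ω)| = ω−1, so ρ_SOR = 0.95924.

ρ_SOR = 0.95924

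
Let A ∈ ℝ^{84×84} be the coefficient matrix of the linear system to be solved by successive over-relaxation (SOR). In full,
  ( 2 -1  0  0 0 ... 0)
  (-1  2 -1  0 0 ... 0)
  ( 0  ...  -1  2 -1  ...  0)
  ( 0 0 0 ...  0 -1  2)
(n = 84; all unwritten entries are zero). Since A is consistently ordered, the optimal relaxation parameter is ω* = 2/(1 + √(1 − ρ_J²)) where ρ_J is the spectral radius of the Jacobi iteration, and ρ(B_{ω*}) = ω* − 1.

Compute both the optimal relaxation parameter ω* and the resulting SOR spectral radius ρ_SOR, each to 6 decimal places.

½·tridiag(1,0,1) at n=84: λ_k = cos(kπ/85); max |λ| at k=1 ⇒ ρ_J = cos(π/85) ≈ 0.999317.
√(1 − cos²(π/85)) = sin(π/85) ≈ 0.0369515.
ω* = 2 / (1 + 0.0369515) = 2 / 1.0369515 ≈ 1.928731.
ρ(B_{ω*}) = ω*−1 = 0.928731

ω* = 1.928731, ρ_SOR = 0.928731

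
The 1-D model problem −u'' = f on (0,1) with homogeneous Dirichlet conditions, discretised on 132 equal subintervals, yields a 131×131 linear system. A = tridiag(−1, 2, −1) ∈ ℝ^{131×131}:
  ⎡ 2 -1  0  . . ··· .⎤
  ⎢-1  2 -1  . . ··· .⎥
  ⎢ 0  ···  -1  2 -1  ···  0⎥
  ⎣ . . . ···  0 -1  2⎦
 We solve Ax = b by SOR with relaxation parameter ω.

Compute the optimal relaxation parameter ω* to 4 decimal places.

ω* = 1.9535

With n=131, ρ(Jacobi) = cos(π/132) = 0.9997.
√(1 − cos²(π/132)) = sin(π/132) ≈ 0.02380.
ω* = 2/(1 + 0.02380) = 2/1.02380 = 1.9535.
and ρ(B_{ω*}) = 1.9535 − 1 = 0.9535.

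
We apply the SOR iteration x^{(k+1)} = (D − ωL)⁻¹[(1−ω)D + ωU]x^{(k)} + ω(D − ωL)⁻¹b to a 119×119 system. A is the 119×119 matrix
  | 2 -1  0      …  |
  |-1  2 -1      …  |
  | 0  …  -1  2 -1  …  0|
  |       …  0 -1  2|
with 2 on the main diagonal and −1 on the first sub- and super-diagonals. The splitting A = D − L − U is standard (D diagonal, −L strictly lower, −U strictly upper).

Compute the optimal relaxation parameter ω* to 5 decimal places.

½·tridiag(1,0,1) at n=119: λ_k = cos(kπ/120); max |λ| at k=1 ⇒ ρ_J = cos(π/120) ≈ 0.99966.
root = sin(π/120) = 0.026177  (since 1−cos² = sin²).
[ω*] 2 ÷ (1 + 0.026177) = 2 ÷ 1.026177 = 1.94898.
ρ(B_{ω*}) = ω*−1 = 0.94898

ω* = 1.94898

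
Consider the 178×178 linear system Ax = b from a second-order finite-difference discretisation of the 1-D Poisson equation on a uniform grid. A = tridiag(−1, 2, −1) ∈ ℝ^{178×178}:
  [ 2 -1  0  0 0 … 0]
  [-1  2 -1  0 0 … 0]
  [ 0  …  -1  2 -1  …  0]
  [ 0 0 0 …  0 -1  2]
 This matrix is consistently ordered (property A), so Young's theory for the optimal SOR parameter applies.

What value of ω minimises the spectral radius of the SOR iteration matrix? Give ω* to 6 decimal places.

B_J for the 178×178 system has eigenvalues cos(kπ/179); ρ_J = cos(π/179) = 0.999846.
1 − cos²(π/179) = sin²(π/179) ⇒ √(1−ρ_J²) = sin(π/179) = 0.0175499.
ω* = 2 / (1 + 0.0175499) = 2 / 1.0175499 ≈ 1.965506.
At ω = 1.965506 every |λ(B_ω)| = ω−1, so ρ_SOR = 0.965506.

ω* = 1.965506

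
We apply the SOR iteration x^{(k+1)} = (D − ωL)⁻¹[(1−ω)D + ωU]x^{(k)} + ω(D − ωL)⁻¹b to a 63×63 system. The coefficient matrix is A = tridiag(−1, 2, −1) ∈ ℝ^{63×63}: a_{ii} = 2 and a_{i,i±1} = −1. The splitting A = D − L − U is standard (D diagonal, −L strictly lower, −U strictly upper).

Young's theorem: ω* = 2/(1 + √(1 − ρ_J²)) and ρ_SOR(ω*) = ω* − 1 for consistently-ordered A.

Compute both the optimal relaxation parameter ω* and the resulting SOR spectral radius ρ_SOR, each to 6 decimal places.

ω* = 1.906455, ρ_SOR = 0.906455

B_J for the 63×63 system has eigenvalues cos(kπ/64); ρ_J = cos(π/64) = 0.998795.
1 − cos²(π/64) = sin²(π/64) ⇒ √(1−ρ_J²) = sin(π/64) = 0.0490677.
Young: ω* = 2/(1+√(1−ρ_J²)) = 2/(1+0.0490677) = 2/1.0490677 = 1.906455.
At ω = 1.906455 every |λ(B_ω)| = ω−1, so ρ_SOR = 0.906455.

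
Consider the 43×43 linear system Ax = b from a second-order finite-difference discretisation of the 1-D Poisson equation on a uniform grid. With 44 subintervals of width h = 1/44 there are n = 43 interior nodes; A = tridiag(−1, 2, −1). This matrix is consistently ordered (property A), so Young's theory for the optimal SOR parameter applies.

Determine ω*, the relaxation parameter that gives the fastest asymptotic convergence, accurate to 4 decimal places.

spectrum of D⁻¹(L+U) = {cos(kπ/44) : 1≤k≤43}; ρ_J = cos(π/44) = 0.9975.
root = sin(π/44) = 0.07134  (since 1−cos² = sin²).
Then 2/(1+√(1−ρ_J²)) = 2/(1+0.07134); ω* = 2/1.07134 = 1.8668.
ρ_SOR = ω* − 1 = 1.8668 − 1 = 0.8668.

ω* = 1.8668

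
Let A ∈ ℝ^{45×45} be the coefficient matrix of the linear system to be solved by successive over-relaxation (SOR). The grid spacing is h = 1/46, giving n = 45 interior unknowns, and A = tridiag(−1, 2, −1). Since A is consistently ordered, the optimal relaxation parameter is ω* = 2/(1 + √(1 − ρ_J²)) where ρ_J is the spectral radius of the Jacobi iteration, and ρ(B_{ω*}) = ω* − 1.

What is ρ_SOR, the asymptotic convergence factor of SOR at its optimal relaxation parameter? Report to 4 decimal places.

spectrum of D⁻¹(L+U) = {cos(kπ/46) : 1≤k≤45}; ρ_J = cos(π/46) = 0.9977.
√(1 − cos²(π/46)) = sin(π/46) ≈ 0.06824.
Then 2/(1+√(1−ρ_J²)) = 2/(1+0.06824); ω* = 2/1.06824 = 1.8722.
At ω = 1.8722 every |λ(B_ω)| = ω−1, so ρ_SOR = 0.8722.

ρ_SOR = 0.8722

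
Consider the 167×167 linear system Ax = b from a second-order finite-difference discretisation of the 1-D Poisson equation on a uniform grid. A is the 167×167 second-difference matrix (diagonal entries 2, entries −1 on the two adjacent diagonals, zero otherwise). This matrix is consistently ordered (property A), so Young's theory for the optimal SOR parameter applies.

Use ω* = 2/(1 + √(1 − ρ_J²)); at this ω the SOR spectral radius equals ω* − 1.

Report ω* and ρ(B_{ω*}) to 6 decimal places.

B_J for the 167×167 system has eigenvalues cos(kπ/168); ρ_J = cos(π/168) = 0.999825.
√(1 − cos²(π/168)) = sin(π/168) ≈ 0.0186989.
So ω* = 2/1.0186989 = 1.963289 (Young).
At ω = 1.963289 every |λ(B_ω)| = ω−1, so ρ_SOR = 0.963289.

ω* = 1.963289, ρ_SOR = 0.963289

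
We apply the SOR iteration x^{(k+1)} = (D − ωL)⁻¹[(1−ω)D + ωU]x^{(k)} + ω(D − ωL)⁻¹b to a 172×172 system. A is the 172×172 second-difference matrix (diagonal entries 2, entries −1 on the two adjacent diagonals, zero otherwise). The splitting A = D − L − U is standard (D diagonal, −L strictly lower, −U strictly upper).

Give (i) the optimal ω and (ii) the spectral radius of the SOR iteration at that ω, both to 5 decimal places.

ω* = 1.96433, ρ_SOR = 0.96433

½·tridiag(1,0,1) at n=172: λ_k = cos(kπ/173); max |λ| at k=1 ⇒ ρ_J = cos(π/173) ≈ 0.99984.
√(1−ρ_J²) simplifies to sin(π/173) = 0.018158.
ω* = 2/(1 + 0.018158) = 2/1.018158 = 1.96433.
[ρ_SOR] ω* − 1 = 0.96433.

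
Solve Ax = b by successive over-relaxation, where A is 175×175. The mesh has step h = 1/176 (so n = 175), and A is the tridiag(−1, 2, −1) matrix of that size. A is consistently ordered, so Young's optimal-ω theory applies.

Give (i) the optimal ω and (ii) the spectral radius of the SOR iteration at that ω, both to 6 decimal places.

ω* = 1.964928, ρ_SOR = 0.964928

[ρ_J] n=175: ρ(B_J) = cos(π/(n+1)) = cos(π/176) = 0.999841.
1 − cos²(π/176) = sin²(π/176) ⇒ √(1−ρ_J²) = sin(π/176) = 0.0178490.
ω* = 2 / (1 + 0.0178490) = 2 / 1.0178490 ≈ 1.964928.
ρ_SOR = ω* − 1 = 1.964928 − 1 = 0.964928.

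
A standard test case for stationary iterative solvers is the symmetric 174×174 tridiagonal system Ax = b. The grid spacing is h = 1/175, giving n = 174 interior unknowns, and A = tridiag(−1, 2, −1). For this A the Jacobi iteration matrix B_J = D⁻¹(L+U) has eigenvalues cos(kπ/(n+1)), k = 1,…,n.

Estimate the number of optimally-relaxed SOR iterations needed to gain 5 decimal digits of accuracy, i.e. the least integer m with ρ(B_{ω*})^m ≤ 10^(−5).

m = 321

B_J for the 174×174 system has eigenvalues cos(kπ/175); ρ_J = cos(π/175) = 0.9998389.
1 − cos²(π/175) = sin²(π/175) ⇒ √(1−ρ_J²) = sin(π/175) = 0.0179510.
[ω*] 2 ÷ (1 + 0.0179510) = 2 ÷ 1.0179510 = 1.9647311.
ρ_SOR = ω* − 1 = 1.9647311 − 1 = 0.9647311.
Need (0.9647311)^m ≤ 10^(−5): m ≥ 5·ln10/|ln 0.9647311| = 11.5129/0.0359059 = 320.641 ⇒ m = 321.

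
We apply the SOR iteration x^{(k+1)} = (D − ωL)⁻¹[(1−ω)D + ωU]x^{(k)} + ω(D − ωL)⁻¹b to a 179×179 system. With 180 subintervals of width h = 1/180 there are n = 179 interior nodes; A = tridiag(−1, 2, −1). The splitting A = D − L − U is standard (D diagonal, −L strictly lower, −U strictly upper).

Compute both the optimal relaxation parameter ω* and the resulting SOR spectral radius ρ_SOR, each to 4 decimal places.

spectrum of D⁻¹(L+U) = {cos(kπ/180) : 1≤k≤179}; ρ_J = cos(π/180) = 0.9998.
root = sin(π/180) = 0.01745  (since 1−cos² = sin²).
[ω*] 2 ÷ (1 + 0.01745) = 2 ÷ 1.01745 = 1.9657.
and ρ(B_{ω*}) = 1.9657 − 1 = 0.9657.

ω* = 1.9657, ρ_SOR = 0.9657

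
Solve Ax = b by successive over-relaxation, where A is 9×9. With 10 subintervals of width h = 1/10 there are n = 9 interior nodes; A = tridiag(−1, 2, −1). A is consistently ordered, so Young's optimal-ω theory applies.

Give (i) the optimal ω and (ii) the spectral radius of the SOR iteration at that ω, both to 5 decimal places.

ρ_J = max_k |cos(kπ/10)| = cos(π/10) = 0.95106
root = sin(π/10) = 0.309017  (since 1−cos² = sin²).
Young: ω* = 2/(1+√(1−ρ_J²)) = 2/(1+0.309017) = 2/1.309017 = 1.52786.
ρ(B_{ω*}) = ω*−1 = 0.52786

ω* = 1.52786, ρ_SOR = 0.52786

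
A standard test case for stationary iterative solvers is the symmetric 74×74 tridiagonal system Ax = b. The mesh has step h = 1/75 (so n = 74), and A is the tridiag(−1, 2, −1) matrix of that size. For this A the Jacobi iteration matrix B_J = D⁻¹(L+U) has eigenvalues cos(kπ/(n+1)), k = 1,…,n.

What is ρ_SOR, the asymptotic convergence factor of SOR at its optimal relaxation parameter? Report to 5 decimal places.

[ρ_J] n=74: ρ(B_J) = cos(π/(n+1)) = cos(π/75) = 0.99912.
√(1−ρ_J²) simplifies to sin(π/75) = 0.041876.
So ω* = 2/1.041876 = 1.91961 (Young).
[ρ_SOR] ω* − 1 = 0.91961.

ρ_SOR = 0.91961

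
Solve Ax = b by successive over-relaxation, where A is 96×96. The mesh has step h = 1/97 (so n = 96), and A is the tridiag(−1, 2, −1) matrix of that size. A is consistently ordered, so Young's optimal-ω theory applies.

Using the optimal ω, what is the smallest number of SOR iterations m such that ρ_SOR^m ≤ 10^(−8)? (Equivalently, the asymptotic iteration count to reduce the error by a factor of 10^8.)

n=96: λ(B_J) = 1 − λ(A)/2 = cos(kπ/97); k=1 gives ρ_J = 0.9994756.
root = sin(π/97) = 0.0323819  (since 1−cos² = sin²).
Then 2/(1+√(1−ρ_J²)) = 2/(1+0.0323819); ω* = 2/1.0323819 = 1.9372676.
Hence ρ(B_{ω*}) = 1.9372676 − 1 = 0.9372676.
Need (0.9372676)^m ≤ 10^(−8): m ≥ 8·ln10/|ln 0.9372676| = 18.4207/0.0647864 = 284.330 ⇒ m = 285.

m = 285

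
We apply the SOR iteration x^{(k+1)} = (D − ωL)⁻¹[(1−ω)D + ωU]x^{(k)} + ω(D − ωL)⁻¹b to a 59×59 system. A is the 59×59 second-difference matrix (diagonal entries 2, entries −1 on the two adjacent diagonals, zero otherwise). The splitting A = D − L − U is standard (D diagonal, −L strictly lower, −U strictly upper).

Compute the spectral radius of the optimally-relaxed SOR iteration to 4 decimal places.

ρ_SOR = 0.9005

ρ_J = max_k |cos(kπ/60)| = cos(π/60) = 0.9986
√(1 − cos²(π/60)) = sin(π/60) ≈ 0.05234.
Then 2/(1+√(1−ρ_J²)) = 2/(1+0.05234); ω* = 2/1.05234 = 1.9005.
[ρ_SOR] ω* − 1 = 0.9005.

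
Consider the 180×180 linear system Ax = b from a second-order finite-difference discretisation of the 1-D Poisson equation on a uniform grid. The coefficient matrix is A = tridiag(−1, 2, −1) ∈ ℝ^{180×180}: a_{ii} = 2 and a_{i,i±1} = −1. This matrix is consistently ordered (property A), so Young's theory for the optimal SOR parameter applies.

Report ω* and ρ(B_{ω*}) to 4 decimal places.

ω* = 1.9659, ρ_SOR = 0.9659

spectrum of D⁻¹(L+U) = {cos(kπ/181) : 1≤k≤180}; ρ_J = cos(π/181) = 0.9998.
1 − cos²(π/181) = sin²(π/181) ⇒ √(1−ρ_J²) = sin(π/181) = 0.01736.
Then 2/(1+√(1−ρ_J²)) = 2/(1+0.01736); ω* = 2/1.01736 = 1.9659.
At ω = 1.9659 every |λ(B_ω)| = ω−1, so ρ_SOR = 0.9659.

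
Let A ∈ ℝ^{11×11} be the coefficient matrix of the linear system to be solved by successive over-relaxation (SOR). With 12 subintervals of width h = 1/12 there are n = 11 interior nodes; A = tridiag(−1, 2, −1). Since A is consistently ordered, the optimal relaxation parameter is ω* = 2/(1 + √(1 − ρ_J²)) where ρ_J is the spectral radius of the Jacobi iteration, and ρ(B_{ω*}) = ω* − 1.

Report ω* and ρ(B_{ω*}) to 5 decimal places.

ω* = 1.58879, ρ_SOR = 0.58879

n=11: λ(B_J) = 1 − λ(A)/2 = cos(kπ/12); k=1 gives ρ_J = 0.96593.
1 − cos²(π/12) = sin²(π/12) ⇒ √(1−ρ_J²) = sin(π/12) = 0.258819.
ω* = 2/(1+0.258819) = 1.58879
[ρ_SOR] ω* − 1 = 0.58879.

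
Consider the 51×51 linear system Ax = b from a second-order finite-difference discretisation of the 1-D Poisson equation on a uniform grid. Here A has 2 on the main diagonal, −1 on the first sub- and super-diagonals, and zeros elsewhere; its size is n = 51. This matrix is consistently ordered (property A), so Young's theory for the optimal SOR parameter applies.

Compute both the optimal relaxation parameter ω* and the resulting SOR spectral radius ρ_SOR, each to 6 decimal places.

½·tridiag(1,0,1) at n=51: λ_k = cos(kπ/52); max |λ| at k=1 ⇒ ρ_J = cos(π/52) ≈ 0.998176.
√(1−ρ_J²) = |sin(π/52)| = 0.0603785
[ω*] 2 ÷ (1 + 0.0603785) = 2 ÷ 1.0603785 = 1.886119.
At ω = 1.886119 every |λ(B_ω)| = ω−1, so ρ_SOR = 0.886119.

ω* = 1.886119, ρ_SOR = 0.886119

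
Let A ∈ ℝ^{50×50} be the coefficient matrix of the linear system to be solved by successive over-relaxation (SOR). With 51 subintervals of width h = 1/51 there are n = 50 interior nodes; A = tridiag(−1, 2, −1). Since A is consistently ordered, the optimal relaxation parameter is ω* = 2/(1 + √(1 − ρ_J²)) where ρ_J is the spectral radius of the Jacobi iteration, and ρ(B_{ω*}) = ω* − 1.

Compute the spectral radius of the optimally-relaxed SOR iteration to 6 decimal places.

ρ_SOR = 0.884018

spectrum of D⁻¹(L+U) = {cos(kπ/51) : 1≤k≤50}; ρ_J = cos(π/51) = 0.998103.
1 − cos²(π/51) = sin²(π/51) ⇒ √(1−ρ_J²) = sin(π/51) = 0.0615609.
ω* = 2/(1 + 0.0615609) = 2/1.0615609 = 1.884018.
[ρ_SOR] ω* − 1 = 0.884018.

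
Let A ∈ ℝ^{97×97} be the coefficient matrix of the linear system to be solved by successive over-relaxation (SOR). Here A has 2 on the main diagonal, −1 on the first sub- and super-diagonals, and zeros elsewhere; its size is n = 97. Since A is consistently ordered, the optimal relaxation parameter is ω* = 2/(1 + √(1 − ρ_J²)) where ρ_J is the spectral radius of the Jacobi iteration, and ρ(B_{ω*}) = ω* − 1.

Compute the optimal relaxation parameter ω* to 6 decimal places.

ω* = 1.937888

B_J for the 97×97 system has eigenvalues cos(kπ/98); ρ_J = cos(π/98) = 0.999486.
root = sin(π/98) = 0.0320516  (since 1−cos² = sin²).
[ω*] 2 ÷ (1 + 0.0320516) = 2 ÷ 1.0320516 = 1.937888.
and ρ(B_{ω*}) = 1.937888 − 1 = 0.937888.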